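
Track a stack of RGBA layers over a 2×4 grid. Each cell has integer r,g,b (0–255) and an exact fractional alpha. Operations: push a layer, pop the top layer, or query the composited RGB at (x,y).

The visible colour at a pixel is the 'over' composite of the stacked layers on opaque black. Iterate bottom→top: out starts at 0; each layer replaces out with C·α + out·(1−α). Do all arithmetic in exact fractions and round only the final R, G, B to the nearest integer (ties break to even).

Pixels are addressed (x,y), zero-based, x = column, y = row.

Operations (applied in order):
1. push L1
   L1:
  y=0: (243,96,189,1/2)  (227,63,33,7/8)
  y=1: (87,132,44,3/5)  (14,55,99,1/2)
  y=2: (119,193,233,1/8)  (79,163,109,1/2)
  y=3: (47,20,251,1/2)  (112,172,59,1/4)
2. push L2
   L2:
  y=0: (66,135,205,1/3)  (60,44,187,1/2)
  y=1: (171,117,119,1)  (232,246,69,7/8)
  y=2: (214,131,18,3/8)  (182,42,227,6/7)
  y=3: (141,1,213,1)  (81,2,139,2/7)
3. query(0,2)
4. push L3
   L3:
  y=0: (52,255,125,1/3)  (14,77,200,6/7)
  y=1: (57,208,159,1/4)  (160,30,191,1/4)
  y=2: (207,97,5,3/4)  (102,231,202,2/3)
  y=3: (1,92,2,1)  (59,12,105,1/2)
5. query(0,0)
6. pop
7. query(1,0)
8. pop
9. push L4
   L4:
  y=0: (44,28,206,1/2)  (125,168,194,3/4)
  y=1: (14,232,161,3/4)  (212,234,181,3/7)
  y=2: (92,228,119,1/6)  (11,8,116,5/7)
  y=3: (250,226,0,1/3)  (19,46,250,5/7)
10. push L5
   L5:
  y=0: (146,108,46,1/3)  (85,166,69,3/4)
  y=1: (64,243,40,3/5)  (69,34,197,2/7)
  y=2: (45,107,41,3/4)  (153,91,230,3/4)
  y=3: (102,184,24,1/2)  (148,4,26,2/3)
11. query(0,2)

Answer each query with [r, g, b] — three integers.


query (0,2) [L1,L2] — begin 0,0,0
+L1 (α=1/8) → [119/8, 193/8, 233/8]
+L2 (α=3/8) → [5731/64, 4109/64, 1597/64]
= [90, 64, 25]

query (0,0) [L1,L2,L3] — begin 0,0,0
after L1 α=1/2: [243/2, 48, 189/2]
after L2 α=1/3: [103, 77, 394/3]
after L3 α=1/3: [86, 409/3, 1163/9]
→ [86, 136, 129]

(1,0) stack=L1,L2; from [0,0,0]:
+L1 (α=7/8) → [1589/8, 441/8, 231/8]
+L2 (α=1/2) → [2069/16, 793/16, 1727/16]
→ [129, 50, 108]

at x=0,y=2 over L1,L4,L5:
after L1 α=1/8: [119/8, 193/8, 233/8]
after L4 α=1/6: [1331/48, 2789/48, 2117/48]
after L5 α=3/4: [7811/192, 18197/192, 8021/192]
rounded: [41, 95, 42]


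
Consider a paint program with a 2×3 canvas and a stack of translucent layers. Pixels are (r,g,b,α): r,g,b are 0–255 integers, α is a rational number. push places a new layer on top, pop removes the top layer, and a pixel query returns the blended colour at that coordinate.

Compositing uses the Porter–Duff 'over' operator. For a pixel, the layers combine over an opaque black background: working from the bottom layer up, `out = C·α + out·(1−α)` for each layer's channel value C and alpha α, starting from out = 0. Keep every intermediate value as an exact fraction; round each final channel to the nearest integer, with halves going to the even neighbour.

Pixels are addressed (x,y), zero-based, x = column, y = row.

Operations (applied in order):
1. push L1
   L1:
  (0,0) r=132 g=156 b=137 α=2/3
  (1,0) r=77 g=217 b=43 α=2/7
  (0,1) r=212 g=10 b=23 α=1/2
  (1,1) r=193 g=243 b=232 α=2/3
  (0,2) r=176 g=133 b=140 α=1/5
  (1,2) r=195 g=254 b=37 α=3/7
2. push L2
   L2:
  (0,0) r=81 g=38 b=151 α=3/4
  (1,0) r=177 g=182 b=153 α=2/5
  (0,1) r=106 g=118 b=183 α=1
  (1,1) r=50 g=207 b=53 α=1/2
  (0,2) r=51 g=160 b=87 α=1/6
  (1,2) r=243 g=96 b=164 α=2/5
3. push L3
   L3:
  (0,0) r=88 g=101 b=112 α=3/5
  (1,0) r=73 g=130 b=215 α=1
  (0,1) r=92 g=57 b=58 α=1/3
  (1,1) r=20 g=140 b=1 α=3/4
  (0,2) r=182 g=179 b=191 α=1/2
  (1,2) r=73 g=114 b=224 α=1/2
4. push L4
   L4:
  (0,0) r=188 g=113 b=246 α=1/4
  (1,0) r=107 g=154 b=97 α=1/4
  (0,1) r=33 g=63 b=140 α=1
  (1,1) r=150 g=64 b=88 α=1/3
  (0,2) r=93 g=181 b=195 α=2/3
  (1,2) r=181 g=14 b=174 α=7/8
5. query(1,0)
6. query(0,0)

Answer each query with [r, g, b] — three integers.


(1,0) stack=L1,L2,L3,L4; from [0,0,0]:
+L1 (α=2/7) → [22, 62, 86/7]
+L2 (α=2/5) → [84, 110, 480/7]
+L3 (α=1) → [73, 130, 215]
+L4 (α=1/4) → [163/2, 136, 371/2]
= [82, 136, 186]

(0,0) stack=L1,L2,L3,L4; from [0,0,0]:
L1 α=2/3: [88, 104, 274/3]
L2 α=3/4: [331/4, 109/2, 1633/12]
L3 α=3/5: [859/10, 412/5, 3649/30]
L4 α=1/4: [4457/40, 1801/20, 6109/40]
rounded: [111, 90, 153]


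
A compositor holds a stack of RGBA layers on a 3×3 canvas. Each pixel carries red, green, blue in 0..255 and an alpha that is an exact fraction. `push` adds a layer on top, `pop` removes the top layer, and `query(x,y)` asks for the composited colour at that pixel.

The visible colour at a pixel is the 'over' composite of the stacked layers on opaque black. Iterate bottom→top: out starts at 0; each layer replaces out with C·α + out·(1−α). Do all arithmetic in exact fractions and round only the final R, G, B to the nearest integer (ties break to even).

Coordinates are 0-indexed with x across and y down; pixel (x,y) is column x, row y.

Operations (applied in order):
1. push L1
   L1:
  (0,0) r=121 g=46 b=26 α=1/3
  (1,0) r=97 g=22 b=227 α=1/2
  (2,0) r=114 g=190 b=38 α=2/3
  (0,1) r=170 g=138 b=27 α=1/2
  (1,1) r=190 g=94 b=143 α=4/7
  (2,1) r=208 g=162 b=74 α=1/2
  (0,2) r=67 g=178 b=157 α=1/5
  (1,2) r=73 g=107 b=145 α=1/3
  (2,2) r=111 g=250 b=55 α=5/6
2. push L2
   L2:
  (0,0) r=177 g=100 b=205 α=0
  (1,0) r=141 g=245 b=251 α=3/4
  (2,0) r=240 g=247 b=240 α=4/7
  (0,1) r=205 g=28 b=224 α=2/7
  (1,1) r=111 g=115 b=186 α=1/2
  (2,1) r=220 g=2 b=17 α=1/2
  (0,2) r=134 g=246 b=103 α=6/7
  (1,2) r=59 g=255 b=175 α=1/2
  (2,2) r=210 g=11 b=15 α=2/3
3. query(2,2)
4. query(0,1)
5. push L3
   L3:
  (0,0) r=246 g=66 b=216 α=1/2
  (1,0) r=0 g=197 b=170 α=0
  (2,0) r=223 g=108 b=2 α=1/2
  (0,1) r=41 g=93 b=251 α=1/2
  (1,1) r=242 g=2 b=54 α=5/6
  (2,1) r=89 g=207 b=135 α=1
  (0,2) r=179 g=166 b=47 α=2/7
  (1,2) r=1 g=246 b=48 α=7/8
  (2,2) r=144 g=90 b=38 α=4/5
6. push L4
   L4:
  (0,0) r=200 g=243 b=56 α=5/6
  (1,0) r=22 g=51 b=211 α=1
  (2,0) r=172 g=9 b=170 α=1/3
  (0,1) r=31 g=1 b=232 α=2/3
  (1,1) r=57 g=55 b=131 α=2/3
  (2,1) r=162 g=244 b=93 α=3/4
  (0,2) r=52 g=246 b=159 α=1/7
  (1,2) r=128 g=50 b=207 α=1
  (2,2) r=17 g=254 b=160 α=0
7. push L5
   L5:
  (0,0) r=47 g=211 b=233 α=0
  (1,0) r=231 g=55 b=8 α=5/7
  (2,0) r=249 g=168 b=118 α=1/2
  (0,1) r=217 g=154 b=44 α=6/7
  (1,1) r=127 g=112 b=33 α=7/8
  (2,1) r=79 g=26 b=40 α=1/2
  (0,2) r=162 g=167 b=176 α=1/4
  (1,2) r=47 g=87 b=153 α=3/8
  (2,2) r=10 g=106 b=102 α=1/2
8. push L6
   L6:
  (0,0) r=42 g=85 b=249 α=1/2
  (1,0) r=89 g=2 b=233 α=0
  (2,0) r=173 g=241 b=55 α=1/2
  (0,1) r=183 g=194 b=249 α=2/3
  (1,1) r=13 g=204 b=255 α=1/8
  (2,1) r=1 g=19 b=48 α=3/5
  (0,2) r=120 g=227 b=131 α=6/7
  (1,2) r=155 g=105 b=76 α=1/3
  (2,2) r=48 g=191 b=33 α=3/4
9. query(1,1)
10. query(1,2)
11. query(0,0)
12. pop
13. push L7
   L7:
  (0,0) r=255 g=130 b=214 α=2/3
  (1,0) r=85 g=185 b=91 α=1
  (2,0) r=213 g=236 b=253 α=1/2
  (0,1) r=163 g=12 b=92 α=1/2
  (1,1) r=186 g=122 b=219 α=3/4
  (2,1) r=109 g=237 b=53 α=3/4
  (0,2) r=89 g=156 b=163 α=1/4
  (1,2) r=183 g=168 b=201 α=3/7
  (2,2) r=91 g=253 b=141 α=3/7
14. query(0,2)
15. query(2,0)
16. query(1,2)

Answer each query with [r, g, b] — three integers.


at x=2,y=2 over L1,L2:
+L1 (α=5/6) → [185/2, 625/3, 275/6]
+L2 (α=2/3) → [1025/6, 691/9, 455/18]
→ [171, 77, 25]

query (0,1) [L1,L2] — begin 0,0,0
after L1 α=1/2: [85, 69, 27/2]
after L2 α=2/7: [835/7, 401/7, 1031/14]
→ [119, 57, 74]

query (1,1) [L1,L2,L3,L4,L5,L6] — begin 0,0,0
L1 α=4/7: [760/7, 376/7, 572/7]
L2 α=1/2: [1537/14, 1181/14, 937/7]
L3 α=5/6: [6159/28, 1321/84, 2827/42]
L4 α=2/3: [3117/28, 10561/252, 13831/126]
L5 α=7/8: [28009/224, 208129/2016, 42937/1008]
L6 α=1/8: [28425/256, 266881/2304, 79657/1152]
→ [111, 116, 69]

query (1,2) [L1,L2,L3,L4,L5,L6] — begin 0,0,0
after L1 α=1/3: [73/3, 107/3, 145/3]
after L2 α=1/2: [125/3, 436/3, 335/3]
after L3 α=7/8: [73/12, 2801/12, 1343/24]
after L4 α=1: [128, 50, 207]
after L5 α=3/8: [781/8, 511/8, 747/4]
after L6 α=1/3: [467/4, 931/12, 899/6]
→ [117, 78, 150]

(0,0) stack=L1,L2,L3,L4,L5,L6; from [0,0,0]:
L1 α=1/3: [121/3, 46/3, 26/3]
L2 α=0: [121/3, 46/3, 26/3]
L3 α=1/2: [859/6, 122/3, 337/3]
L4 α=5/6: [6859/36, 3767/18, 1177/18]
L5 α=0: [6859/36, 3767/18, 1177/18]
L6 α=1/2: [8371/72, 5297/36, 5659/36]
rounded: [116, 147, 157]

query (0,2) [L1,L2,L3,L4,L5,L7] — begin 0,0,0
+L1 (α=1/5) → [67/5, 178/5, 157/5]
+L2 (α=6/7) → [4087/35, 7558/35, 3247/35]
+L3 (α=2/7) → [6593/49, 9882/49, 3905/49]
+L4 (α=1/7) → [42106/343, 71346/343, 31221/343]
+L5 (α=1/4) → [45471/343, 271319/1372, 154031/1372]
+L7 (α=1/4) → [41735/343, 1027989/5488, 685729/5488]
rounded: [122, 187, 125]

query (2,0) [L1,L2,L3,L4,L5,L7] — begin 0,0,0
after L1 α=2/3: [76, 380/3, 76/3]
after L2 α=4/7: [1188/7, 1368/7, 148]
after L3 α=1/2: [2749/14, 1062/7, 75]
after L4 α=1/3: [3953/21, 729/7, 320/3]
after L5 α=1/2: [4591/21, 1905/14, 337/3]
after L7 α=1/2: [4532/21, 5209/28, 548/3]
→ [216, 186, 183]

query (1,2) [L1,L2,L3,L4,L5,L7] — begin 0,0,0
after L1 α=1/3: [73/3, 107/3, 145/3]
after L2 α=1/2: [125/3, 436/3, 335/3]
after L3 α=7/8: [73/12, 2801/12, 1343/24]
after L4 α=1: [128, 50, 207]
after L5 α=3/8: [781/8, 511/8, 747/4]
after L7 α=3/7: [1879/14, 217/2, 1350/7]
rounded: [134, 108, 193]


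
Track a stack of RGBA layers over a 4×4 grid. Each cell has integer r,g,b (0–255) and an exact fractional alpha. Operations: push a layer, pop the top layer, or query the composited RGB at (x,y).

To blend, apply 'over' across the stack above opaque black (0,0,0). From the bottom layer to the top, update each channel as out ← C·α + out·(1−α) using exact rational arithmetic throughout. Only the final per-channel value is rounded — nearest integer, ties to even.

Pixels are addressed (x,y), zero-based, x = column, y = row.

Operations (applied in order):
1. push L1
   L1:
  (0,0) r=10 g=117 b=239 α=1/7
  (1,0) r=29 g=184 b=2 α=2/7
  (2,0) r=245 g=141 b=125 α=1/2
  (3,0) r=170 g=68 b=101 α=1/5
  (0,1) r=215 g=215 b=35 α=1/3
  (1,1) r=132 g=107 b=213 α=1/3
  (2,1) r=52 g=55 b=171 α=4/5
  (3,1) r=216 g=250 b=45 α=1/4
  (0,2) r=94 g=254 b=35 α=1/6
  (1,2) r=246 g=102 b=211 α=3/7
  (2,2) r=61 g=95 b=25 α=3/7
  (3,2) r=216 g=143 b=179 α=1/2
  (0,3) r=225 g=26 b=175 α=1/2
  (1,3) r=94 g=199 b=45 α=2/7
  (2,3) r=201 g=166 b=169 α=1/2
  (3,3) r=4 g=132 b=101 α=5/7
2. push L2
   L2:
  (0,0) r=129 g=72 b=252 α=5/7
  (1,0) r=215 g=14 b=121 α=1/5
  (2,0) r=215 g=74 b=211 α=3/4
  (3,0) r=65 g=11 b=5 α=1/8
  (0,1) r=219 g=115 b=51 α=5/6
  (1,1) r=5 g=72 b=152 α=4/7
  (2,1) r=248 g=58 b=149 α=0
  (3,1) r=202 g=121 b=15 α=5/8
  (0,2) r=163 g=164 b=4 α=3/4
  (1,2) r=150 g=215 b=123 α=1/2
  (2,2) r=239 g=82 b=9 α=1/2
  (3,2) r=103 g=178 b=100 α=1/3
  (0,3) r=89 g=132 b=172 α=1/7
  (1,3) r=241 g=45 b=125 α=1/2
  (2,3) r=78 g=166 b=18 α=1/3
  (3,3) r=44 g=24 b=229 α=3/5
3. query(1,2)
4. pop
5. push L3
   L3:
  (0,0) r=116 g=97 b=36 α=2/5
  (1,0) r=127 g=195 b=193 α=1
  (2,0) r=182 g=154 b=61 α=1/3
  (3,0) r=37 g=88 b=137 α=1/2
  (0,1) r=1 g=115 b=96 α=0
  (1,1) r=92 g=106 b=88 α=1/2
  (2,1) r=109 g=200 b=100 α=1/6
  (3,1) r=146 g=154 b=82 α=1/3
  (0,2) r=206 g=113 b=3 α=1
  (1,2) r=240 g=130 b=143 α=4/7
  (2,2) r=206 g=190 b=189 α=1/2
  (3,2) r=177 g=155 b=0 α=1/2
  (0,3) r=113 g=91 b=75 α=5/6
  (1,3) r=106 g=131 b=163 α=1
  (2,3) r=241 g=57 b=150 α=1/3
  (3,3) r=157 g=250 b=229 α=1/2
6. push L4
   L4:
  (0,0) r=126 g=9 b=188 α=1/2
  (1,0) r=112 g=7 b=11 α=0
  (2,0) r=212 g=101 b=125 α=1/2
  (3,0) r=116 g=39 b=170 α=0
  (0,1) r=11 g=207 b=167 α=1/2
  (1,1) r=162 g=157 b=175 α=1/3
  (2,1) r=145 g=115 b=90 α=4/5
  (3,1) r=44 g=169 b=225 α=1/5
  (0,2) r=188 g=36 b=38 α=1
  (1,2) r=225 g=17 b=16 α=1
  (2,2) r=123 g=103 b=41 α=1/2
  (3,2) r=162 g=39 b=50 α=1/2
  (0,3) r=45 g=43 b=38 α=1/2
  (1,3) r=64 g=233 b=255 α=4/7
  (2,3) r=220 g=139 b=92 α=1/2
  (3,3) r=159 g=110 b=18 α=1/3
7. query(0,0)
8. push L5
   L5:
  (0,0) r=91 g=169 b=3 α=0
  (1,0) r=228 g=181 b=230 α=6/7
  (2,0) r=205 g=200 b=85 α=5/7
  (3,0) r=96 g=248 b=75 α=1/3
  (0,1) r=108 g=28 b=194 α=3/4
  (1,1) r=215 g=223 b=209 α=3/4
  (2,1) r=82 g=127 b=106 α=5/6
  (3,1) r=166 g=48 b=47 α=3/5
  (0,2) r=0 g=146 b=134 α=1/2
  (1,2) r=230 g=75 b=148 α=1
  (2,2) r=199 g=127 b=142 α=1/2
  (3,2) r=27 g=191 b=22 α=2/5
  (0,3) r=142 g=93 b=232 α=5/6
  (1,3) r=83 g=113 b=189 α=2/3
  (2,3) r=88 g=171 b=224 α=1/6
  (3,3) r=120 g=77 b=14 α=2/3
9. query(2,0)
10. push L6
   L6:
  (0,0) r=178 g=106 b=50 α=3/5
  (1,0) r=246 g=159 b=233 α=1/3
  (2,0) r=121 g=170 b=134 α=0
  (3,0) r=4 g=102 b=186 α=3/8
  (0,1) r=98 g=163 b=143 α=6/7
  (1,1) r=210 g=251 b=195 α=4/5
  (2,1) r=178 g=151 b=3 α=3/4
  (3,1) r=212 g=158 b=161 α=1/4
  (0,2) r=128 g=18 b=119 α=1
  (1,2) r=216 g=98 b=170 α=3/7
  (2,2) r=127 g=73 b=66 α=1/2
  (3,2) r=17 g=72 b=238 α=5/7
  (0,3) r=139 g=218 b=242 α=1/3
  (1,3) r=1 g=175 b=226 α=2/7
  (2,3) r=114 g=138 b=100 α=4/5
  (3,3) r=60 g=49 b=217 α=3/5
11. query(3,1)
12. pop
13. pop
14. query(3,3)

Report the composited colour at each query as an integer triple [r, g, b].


at x=1,y=2 over L1,L2:
+L1 (α=3/7) → [738/7, 306/7, 633/7]
+L2 (α=1/2) → [894/7, 1811/14, 747/7]
= [128, 129, 107]

query (0,0) [L1,L3,L4] — begin 0,0,0
L1 α=1/7: [10/7, 117/7, 239/7]
L3 α=2/5: [1654/35, 1709/35, 1221/35]
L4 α=1/2: [3032/35, 1012/35, 7801/70]
rounded: [87, 29, 111]

(2,0) stack=L1,L3,L4,L5; from [0,0,0]:
L1 α=1/2: [245/2, 141/2, 125/2]
L3 α=1/3: [427/3, 295/3, 62]
L4 α=1/2: [1063/6, 299/3, 187/2]
L5 α=5/7: [4138/21, 514/3, 612/7]
rounded: [197, 171, 87]

(3,1) stack=L1,L3,L4,L5,L6; from [0,0,0]:
L1 α=1/4: [54, 125/2, 45/4]
L3 α=1/3: [254/3, 93, 209/6]
L4 α=1/5: [1148/15, 541/5, 1093/15]
L5 α=3/5: [9766/75, 1802/25, 4301/75]
L6 α=1/4: [7533/50, 2339/25, 4163/50]
→ [151, 94, 83]

query (3,3) [L1,L3,L4] — begin 0,0,0
+L1 (α=5/7) → [20/7, 660/7, 505/7]
+L3 (α=1/2) → [1119/14, 1205/7, 1054/7]
+L4 (α=1/3) → [744/7, 1060/7, 2234/21]
rounded: [106, 151, 106]


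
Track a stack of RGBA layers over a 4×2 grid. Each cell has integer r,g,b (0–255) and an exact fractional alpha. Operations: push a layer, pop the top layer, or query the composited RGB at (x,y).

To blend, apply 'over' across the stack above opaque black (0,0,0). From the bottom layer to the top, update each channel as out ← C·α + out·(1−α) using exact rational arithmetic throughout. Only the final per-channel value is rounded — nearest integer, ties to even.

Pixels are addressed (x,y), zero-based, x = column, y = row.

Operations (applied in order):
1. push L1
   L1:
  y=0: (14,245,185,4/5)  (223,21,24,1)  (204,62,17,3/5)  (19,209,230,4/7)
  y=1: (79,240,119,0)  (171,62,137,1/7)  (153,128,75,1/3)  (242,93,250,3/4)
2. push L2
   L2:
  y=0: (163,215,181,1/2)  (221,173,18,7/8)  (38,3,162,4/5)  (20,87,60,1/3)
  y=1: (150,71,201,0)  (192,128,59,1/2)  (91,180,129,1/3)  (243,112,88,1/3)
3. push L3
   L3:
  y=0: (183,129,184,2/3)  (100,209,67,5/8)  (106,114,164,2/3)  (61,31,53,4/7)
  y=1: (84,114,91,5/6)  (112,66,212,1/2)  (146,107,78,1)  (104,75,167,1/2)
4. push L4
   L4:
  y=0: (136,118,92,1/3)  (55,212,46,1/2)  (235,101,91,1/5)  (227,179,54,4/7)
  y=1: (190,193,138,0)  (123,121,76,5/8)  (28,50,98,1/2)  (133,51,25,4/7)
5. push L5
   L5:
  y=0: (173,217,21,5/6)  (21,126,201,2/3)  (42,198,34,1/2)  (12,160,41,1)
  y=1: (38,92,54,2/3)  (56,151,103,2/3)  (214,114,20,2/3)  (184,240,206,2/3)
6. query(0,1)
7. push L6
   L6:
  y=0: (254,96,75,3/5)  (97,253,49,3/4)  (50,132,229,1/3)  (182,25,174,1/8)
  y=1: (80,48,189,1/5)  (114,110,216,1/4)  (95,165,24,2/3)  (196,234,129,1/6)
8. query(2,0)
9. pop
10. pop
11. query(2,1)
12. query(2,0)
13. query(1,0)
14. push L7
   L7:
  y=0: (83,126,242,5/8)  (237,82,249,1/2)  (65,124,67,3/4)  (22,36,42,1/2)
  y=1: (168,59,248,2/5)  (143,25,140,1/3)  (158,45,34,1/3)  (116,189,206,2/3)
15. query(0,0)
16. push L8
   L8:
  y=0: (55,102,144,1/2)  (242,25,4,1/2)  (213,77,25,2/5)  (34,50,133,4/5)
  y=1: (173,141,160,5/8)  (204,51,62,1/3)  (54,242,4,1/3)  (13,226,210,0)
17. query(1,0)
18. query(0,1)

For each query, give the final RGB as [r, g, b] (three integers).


query (0,1) [L1,L2,L3,L4,L5] — begin 0,0,0
L1 α=0: [0, 0, 0]
L2 α=0: [0, 0, 0]
L3 α=5/6: [70, 95, 455/6]
L4 α=0: [70, 95, 455/6]
L5 α=2/3: [146/3, 93, 1103/18]
→ [49, 93, 61]

at x=2,y=0 over L1,L2,L3,L4,L5,L6:
L1 α=3/5: [612/5, 186/5, 51/5]
L2 α=4/5: [1372/25, 246/25, 3291/25]
L3 α=2/3: [2224/25, 1982/25, 11491/75]
L4 α=1/5: [14771/125, 10453/125, 52789/375]
L5 α=1/2: [20021/250, 35203/250, 65539/750]
L6 α=1/3: [8757/125, 51703/375, 151414/1125]
rounded: [70, 138, 135]

(2,1) stack=L1,L2,L3,L4; from [0,0,0]:
after L1 α=1/3: [51, 128/3, 25]
after L2 α=1/3: [193/3, 796/9, 179/3]
after L3 α=1: [146, 107, 78]
after L4 α=1/2: [87, 157/2, 88]
rounded: [87, 78, 88]

(2,0) stack=L1,L2,L3,L4; from [0,0,0]:
after L1 α=3/5: [612/5, 186/5, 51/5]
after L2 α=4/5: [1372/25, 246/25, 3291/25]
after L3 α=2/3: [2224/25, 1982/25, 11491/75]
after L4 α=1/5: [14771/125, 10453/125, 52789/375]
rounded: [118, 84, 141]

at x=1,y=0 over L1,L2,L3,L4:
+L1 (α=1) → [223, 21, 24]
+L2 (α=7/8) → [885/4, 154, 75/4]
+L3 (α=5/8) → [4655/32, 1507/8, 1565/32]
+L4 (α=1/2) → [6415/64, 3203/16, 3037/64]
= [100, 200, 47]

(0,0) stack=L1,L2,L3,L4,L7; from [0,0,0]:
after L1 α=4/5: [56/5, 196, 148]
after L2 α=1/2: [871/10, 411/2, 329/2]
after L3 α=2/3: [4531/30, 309/2, 355/2]
after L4 α=1/3: [6571/45, 427/3, 149]
after L7 α=5/8: [3199/30, 1057/8, 1657/8]
rounded: [107, 132, 207]

query (1,0) [L1,L2,L3,L4,L7,L8] — begin 0,0,0
L1 α=1: [223, 21, 24]
L2 α=7/8: [885/4, 154, 75/4]
L3 α=5/8: [4655/32, 1507/8, 1565/32]
L4 α=1/2: [6415/64, 3203/16, 3037/64]
L7 α=1/2: [21583/128, 4515/32, 18973/128]
L8 α=1/2: [52559/256, 5315/64, 19485/256]
= [205, 83, 76]

at x=0,y=1 over L1,L2,L3,L4,L7,L8:
after L1 α=0: [0, 0, 0]
after L2 α=0: [0, 0, 0]
after L3 α=5/6: [70, 95, 455/6]
after L4 α=0: [70, 95, 455/6]
after L7 α=2/5: [546/5, 403/5, 1447/10]
after L8 α=5/8: [5963/40, 2367/20, 12341/80]
rounded: [149, 118, 154]


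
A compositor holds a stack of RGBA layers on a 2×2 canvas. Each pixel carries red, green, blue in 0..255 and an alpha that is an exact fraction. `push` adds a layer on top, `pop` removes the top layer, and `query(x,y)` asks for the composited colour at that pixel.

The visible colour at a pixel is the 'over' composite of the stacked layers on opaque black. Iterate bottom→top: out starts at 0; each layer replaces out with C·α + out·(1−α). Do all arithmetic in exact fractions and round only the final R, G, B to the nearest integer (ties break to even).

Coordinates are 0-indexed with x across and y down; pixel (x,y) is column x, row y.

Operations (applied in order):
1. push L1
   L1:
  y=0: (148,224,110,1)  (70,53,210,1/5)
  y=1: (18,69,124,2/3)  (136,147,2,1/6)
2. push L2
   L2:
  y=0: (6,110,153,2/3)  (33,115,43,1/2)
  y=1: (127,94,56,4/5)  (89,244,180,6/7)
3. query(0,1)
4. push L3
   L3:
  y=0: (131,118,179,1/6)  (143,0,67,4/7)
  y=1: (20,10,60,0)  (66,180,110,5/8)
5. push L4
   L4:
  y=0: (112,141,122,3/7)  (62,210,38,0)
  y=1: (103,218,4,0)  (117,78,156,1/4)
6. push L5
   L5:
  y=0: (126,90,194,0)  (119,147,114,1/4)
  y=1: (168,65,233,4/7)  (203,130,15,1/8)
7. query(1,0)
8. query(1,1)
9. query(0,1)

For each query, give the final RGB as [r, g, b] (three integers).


at x=0,y=1 over L1,L2:
L1 α=2/3: [12, 46, 248/3]
L2 α=4/5: [104, 422/5, 184/3]
= [104, 84, 61]

query (1,0) [L1,L2,L3,L4,L5] — begin 0,0,0
+L1 (α=1/5) → [14, 53/5, 42]
+L2 (α=1/2) → [47/2, 314/5, 85/2]
+L3 (α=4/7) → [1285/14, 942/35, 113/2]
+L4 (α=0) → [1285/14, 942/35, 113/2]
+L5 (α=1/4) → [5521/56, 7971/140, 567/8]
= [99, 57, 71]

(1,1) stack=L1,L2,L3,L4,L5; from [0,0,0]:
L1 α=1/6: [68/3, 49/2, 1/3]
L2 α=6/7: [1670/21, 2977/14, 463/3]
L3 α=5/8: [995/14, 21531/112, 1013/8]
L4 α=1/4: [4623/56, 73329/448, 4287/32]
L5 α=1/8: [6247/64, 81649/512, 30489/256]
rounded: [98, 159, 119]

at x=0,y=1 over L1,L2,L3,L4,L5:
after L1 α=2/3: [12, 46, 248/3]
after L2 α=4/5: [104, 422/5, 184/3]
after L3 α=0: [104, 422/5, 184/3]
after L4 α=0: [104, 422/5, 184/3]
after L5 α=4/7: [984/7, 2566/35, 1116/7]
→ [141, 73, 159]


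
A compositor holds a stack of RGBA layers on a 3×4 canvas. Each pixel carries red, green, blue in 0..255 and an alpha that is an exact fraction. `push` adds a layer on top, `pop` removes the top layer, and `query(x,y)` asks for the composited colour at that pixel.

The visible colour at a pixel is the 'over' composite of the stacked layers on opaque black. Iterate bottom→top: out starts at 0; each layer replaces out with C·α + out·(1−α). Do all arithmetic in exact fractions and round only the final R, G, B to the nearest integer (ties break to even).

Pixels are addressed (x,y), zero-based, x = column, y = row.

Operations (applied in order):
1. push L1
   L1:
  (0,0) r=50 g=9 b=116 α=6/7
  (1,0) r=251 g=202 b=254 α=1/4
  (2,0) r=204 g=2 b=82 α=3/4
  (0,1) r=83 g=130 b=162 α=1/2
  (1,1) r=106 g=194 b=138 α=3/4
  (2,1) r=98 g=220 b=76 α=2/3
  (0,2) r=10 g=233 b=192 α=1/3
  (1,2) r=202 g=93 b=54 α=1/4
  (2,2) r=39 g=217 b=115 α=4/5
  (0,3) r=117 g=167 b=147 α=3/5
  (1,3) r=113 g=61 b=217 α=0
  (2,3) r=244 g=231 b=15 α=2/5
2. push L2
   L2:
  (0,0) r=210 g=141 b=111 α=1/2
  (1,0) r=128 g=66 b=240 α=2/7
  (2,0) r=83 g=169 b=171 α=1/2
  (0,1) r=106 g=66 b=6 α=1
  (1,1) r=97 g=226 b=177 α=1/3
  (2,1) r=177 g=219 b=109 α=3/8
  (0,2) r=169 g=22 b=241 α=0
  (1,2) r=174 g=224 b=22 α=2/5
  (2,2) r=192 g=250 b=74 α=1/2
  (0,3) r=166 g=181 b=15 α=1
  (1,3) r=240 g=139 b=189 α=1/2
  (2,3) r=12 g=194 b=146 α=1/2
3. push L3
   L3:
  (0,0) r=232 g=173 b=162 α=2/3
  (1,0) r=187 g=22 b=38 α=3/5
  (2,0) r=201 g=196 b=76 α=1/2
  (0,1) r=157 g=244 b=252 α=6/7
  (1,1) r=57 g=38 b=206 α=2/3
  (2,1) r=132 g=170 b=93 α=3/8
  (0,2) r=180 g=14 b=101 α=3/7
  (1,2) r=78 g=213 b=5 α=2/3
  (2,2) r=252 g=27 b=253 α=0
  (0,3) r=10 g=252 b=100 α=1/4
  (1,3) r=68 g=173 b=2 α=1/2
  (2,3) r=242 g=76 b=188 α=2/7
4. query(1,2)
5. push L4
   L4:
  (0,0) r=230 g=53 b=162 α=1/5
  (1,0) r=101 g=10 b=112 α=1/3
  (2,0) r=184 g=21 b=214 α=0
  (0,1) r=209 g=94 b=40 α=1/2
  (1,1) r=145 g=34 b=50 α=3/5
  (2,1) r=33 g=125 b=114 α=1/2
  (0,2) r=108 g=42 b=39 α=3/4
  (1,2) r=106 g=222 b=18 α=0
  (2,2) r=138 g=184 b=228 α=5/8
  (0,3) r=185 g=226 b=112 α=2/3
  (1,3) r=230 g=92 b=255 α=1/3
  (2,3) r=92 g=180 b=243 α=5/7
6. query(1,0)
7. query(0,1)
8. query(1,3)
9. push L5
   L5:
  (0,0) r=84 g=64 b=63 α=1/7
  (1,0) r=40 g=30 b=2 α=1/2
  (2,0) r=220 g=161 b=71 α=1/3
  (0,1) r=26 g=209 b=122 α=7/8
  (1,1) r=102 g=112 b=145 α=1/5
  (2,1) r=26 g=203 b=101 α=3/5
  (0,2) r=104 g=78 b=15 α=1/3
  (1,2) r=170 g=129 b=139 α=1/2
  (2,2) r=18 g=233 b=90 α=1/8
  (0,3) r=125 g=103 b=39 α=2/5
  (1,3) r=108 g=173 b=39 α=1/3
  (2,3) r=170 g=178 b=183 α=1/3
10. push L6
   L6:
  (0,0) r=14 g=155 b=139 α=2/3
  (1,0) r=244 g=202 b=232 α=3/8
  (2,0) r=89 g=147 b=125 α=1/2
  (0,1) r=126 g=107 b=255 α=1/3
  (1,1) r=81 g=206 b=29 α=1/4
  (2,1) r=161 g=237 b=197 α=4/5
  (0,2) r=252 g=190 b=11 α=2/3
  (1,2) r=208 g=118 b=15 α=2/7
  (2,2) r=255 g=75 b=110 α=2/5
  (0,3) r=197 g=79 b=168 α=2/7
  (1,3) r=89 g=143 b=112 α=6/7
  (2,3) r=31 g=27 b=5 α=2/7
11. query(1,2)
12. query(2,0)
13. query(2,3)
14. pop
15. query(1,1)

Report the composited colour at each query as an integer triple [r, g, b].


at x=1,y=2 over L1,L2,L3:
L1 α=1/4: [101/2, 93/4, 27/2]
L2 α=2/5: [999/10, 2071/20, 169/10]
L3 α=2/3: [853/10, 10591/60, 269/30]
= [85, 177, 9]

at x=1,y=0 over L1,L2,L3,L4:
L1 α=1/4: [251/4, 101/2, 127/2]
L2 α=2/7: [2279/28, 769/14, 1595/14]
L3 α=3/5: [10133/70, 1231/35, 2393/35]
L4 α=1/3: [4556/35, 2812/105, 2902/35]
rounded: [130, 27, 83]

(0,1) stack=L1,L2,L3,L4; from [0,0,0]:
+L1 (α=1/2) → [83/2, 65, 81]
+L2 (α=1) → [106, 66, 6]
+L3 (α=6/7) → [1048/7, 1530/7, 1518/7]
+L4 (α=1/2) → [2511/14, 1094/7, 899/7]
→ [179, 156, 128]

(1,3) stack=L1,L2,L3,L4; from [0,0,0]:
L1 α=0: [0, 0, 0]
L2 α=1/2: [120, 139/2, 189/2]
L3 α=1/2: [94, 485/4, 193/4]
L4 α=1/3: [418/3, 223/2, 703/6]
rounded: [139, 112, 117]

at x=1,y=2 over L1,L2,L3,L4,L5,L6:
L1 α=1/4: [101/2, 93/4, 27/2]
L2 α=2/5: [999/10, 2071/20, 169/10]
L3 α=2/3: [853/10, 10591/60, 269/30]
L4 α=0: [853/10, 10591/60, 269/30]
L5 α=1/2: [2553/20, 18331/120, 4439/60]
L6 α=2/7: [4217/28, 23995/168, 4799/84]
rounded: [151, 143, 57]

(2,0) stack=L1,L2,L3,L4,L5,L6; from [0,0,0]:
L1 α=3/4: [153, 3/2, 123/2]
L2 α=1/2: [118, 341/4, 465/4]
L3 α=1/2: [319/2, 1125/8, 769/8]
L4 α=0: [319/2, 1125/8, 769/8]
L5 α=1/3: [539/3, 1769/12, 351/4]
L6 α=1/2: [403/3, 3533/24, 851/8]
rounded: [134, 147, 106]

(2,3) stack=L1,L2,L3,L4,L5,L6; from [0,0,0]:
+L1 (α=2/5) → [488/5, 462/5, 6]
+L2 (α=1/2) → [274/5, 716/5, 76]
+L3 (α=2/7) → [758/7, 124, 108]
+L4 (α=5/7) → [4736/49, 164, 1431/7]
+L5 (α=1/3) → [5934/49, 506/3, 1381/7]
+L6 (α=2/7) → [32708/343, 2692/21, 6975/49]
rounded: [95, 128, 142]

(1,1) stack=L1,L2,L3,L4,L5; from [0,0,0]:
after L1 α=3/4: [159/2, 291/2, 207/2]
after L2 α=1/3: [256/3, 517/3, 128]
after L3 α=2/3: [598/9, 745/9, 180]
after L4 α=3/5: [5111/45, 2408/45, 102]
after L5 α=1/5: [25034/225, 14672/225, 553/5]
→ [111, 65, 111]


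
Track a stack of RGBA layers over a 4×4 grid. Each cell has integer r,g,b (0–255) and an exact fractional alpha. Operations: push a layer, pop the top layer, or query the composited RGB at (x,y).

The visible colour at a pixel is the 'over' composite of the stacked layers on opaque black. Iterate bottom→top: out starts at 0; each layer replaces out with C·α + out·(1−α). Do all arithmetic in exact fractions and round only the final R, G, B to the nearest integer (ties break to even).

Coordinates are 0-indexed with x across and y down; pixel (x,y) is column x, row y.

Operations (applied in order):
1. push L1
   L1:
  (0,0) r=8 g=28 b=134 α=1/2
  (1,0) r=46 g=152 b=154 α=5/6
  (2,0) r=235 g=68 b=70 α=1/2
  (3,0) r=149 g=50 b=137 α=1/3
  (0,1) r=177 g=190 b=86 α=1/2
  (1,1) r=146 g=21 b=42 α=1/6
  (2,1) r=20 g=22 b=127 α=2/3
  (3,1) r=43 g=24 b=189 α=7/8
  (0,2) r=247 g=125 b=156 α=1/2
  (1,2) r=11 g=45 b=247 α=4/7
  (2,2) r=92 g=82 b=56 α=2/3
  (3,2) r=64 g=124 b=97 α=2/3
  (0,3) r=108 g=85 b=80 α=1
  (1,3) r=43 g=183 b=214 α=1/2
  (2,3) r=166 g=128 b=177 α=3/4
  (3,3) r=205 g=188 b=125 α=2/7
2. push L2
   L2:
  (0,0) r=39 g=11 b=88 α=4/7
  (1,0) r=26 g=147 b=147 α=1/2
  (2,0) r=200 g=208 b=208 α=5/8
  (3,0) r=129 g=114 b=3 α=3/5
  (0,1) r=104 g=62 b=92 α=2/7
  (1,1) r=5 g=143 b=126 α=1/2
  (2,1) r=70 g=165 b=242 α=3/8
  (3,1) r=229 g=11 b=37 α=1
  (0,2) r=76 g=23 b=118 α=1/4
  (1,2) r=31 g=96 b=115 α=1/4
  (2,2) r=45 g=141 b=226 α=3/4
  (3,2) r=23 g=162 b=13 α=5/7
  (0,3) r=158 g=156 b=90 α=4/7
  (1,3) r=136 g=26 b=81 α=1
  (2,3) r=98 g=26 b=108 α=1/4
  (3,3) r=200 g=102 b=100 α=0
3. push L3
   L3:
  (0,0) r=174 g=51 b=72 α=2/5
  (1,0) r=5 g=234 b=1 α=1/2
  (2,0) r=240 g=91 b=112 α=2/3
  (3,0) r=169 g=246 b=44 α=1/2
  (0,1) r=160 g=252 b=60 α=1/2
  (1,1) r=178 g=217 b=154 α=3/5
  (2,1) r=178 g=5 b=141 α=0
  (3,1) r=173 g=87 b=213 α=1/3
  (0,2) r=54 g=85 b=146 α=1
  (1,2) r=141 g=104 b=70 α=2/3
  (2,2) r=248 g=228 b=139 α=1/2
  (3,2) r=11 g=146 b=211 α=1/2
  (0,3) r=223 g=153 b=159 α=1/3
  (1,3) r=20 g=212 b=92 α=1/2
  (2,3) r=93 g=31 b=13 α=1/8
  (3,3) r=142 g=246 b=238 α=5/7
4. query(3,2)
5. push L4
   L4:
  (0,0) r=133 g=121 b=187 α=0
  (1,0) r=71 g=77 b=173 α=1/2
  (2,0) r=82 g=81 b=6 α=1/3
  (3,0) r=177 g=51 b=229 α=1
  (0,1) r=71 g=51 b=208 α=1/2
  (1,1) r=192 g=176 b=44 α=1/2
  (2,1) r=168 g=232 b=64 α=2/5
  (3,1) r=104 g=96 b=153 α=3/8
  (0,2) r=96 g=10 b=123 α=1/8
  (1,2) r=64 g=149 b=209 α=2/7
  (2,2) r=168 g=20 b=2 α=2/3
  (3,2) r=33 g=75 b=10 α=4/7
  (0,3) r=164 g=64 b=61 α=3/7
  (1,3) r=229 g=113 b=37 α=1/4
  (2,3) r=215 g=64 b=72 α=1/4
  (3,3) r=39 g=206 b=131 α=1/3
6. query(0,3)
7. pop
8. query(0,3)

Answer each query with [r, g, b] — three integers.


at x=3,y=2 over L1,L2,L3:
+L1 (α=2/3) → [128/3, 248/3, 194/3]
+L2 (α=5/7) → [601/21, 418/3, 583/21]
+L3 (α=1/2) → [416/21, 428/3, 2507/21]
rounded: [20, 143, 119]

query (0,3) [L1,L2,L3,L4] — begin 0,0,0
+L1 (α=1) → [108, 85, 80]
+L2 (α=4/7) → [956/7, 879/7, 600/7]
+L3 (α=1/3) → [3473/21, 943/7, 771/7]
+L4 (α=3/7) → [24224/147, 5116/49, 4365/49]
→ [165, 104, 89]

(0,3) stack=L1,L2,L3; from [0,0,0]:
L1 α=1: [108, 85, 80]
L2 α=4/7: [956/7, 879/7, 600/7]
L3 α=1/3: [3473/21, 943/7, 771/7]
→ [165, 135, 110]


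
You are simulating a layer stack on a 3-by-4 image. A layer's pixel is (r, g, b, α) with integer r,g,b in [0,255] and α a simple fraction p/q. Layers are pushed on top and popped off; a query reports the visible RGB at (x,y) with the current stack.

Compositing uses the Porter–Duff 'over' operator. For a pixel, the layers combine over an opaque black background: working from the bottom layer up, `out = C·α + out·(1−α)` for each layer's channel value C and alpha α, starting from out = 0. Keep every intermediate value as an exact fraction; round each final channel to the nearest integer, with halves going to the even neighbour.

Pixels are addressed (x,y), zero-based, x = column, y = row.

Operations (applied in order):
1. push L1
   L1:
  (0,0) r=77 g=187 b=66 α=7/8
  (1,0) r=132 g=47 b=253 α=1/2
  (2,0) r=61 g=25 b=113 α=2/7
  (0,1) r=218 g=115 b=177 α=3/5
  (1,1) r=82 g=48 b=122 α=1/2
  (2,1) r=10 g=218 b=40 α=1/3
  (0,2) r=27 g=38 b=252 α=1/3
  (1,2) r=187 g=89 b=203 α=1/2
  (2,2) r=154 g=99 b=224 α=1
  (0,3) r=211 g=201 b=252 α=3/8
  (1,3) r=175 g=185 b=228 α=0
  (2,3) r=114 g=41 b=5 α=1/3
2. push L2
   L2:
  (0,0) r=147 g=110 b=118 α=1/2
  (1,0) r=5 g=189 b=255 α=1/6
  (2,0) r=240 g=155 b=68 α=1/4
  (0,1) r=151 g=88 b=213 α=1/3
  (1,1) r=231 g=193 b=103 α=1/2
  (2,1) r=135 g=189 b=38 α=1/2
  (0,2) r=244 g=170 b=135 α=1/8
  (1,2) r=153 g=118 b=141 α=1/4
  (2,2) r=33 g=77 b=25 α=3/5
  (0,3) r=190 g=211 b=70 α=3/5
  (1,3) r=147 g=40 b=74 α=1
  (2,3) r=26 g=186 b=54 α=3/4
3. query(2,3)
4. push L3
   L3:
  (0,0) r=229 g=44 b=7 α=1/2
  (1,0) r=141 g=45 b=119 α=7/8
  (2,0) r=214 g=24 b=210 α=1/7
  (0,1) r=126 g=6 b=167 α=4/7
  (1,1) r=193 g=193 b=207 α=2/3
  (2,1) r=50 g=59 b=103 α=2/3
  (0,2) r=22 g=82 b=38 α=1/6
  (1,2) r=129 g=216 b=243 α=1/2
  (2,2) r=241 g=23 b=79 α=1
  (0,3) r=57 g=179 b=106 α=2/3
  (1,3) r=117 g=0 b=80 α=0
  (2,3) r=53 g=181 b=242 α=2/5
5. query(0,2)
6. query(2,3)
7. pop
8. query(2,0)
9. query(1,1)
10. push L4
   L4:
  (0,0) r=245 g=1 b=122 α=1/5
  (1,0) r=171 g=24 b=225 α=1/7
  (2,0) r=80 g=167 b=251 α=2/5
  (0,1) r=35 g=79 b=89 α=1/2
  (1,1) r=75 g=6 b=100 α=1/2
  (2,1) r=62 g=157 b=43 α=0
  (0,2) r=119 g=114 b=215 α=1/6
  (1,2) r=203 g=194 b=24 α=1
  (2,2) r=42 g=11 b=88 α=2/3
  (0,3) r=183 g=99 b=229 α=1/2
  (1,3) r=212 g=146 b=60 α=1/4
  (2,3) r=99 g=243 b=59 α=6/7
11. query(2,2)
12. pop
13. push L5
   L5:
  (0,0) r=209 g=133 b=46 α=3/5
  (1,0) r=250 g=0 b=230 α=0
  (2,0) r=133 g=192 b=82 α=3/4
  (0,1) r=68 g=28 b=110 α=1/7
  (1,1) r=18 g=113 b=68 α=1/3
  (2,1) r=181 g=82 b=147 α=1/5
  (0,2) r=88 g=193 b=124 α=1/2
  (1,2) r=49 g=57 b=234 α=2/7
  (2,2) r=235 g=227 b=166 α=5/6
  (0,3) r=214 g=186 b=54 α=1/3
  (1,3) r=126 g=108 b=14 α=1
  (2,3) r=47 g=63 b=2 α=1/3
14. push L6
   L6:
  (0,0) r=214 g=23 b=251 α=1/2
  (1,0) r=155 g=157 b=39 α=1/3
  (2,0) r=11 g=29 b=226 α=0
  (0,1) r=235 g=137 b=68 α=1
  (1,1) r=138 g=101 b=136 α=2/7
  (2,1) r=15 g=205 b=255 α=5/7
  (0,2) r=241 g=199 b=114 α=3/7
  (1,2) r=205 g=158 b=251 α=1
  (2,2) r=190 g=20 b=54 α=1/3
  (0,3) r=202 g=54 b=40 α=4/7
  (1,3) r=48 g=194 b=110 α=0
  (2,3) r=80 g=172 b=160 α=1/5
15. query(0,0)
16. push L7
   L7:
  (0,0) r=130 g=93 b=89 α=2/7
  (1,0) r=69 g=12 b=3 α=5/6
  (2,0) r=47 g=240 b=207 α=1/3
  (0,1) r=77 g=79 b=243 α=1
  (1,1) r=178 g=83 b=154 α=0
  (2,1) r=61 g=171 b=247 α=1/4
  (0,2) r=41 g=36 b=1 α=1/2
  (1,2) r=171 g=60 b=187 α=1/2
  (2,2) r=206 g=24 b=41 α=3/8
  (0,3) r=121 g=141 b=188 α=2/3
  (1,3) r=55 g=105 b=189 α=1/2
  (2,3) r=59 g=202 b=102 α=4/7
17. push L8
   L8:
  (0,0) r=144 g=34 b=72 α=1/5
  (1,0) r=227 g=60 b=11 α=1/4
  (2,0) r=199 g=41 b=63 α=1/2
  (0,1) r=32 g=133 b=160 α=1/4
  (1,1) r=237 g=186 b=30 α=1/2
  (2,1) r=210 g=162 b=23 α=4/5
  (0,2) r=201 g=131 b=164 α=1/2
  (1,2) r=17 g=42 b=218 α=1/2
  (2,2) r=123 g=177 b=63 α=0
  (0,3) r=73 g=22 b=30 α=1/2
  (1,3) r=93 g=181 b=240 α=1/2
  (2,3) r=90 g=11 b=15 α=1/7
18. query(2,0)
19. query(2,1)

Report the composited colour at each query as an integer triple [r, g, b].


at x=2,y=3 over L1,L2:
after L1 α=1/3: [38, 41/3, 5/3]
after L2 α=3/4: [29, 1715/12, 491/12]
rounded: [29, 143, 41]

at x=0,y=2 over L1,L2,L3:
+L1 (α=1/3) → [9, 38/3, 84]
+L2 (α=1/8) → [307/8, 97/3, 723/8]
+L3 (α=1/6) → [1711/48, 731/18, 3919/48]
= [36, 41, 82]

query (2,3) [L1,L2,L3] — begin 0,0,0
L1 α=1/3: [38, 41/3, 5/3]
L2 α=3/4: [29, 1715/12, 491/12]
L3 α=2/5: [193/5, 3163/20, 2427/20]
rounded: [39, 158, 121]

query (2,0) [L1,L2] — begin 0,0,0
+L1 (α=2/7) → [122/7, 50/7, 226/7]
+L2 (α=1/4) → [1023/14, 1235/28, 577/14]
rounded: [73, 44, 41]

at x=1,y=1 over L1,L2:
after L1 α=1/2: [41, 24, 61]
after L2 α=1/2: [136, 217/2, 82]
→ [136, 108, 82]

at x=2,y=2 over L1,L2,L4:
L1 α=1: [154, 99, 224]
L2 α=3/5: [407/5, 429/5, 523/5]
L4 α=2/3: [827/15, 539/15, 1403/15]
→ [55, 36, 94]

query (0,0) [L1,L2,L5,L6] — begin 0,0,0
+L1 (α=7/8) → [539/8, 1309/8, 231/4]
+L2 (α=1/2) → [1715/16, 2189/16, 703/8]
+L5 (α=3/5) → [6731/40, 5381/40, 251/4]
+L6 (α=1/2) → [15291/80, 6301/80, 1255/8]
→ [191, 79, 157]

at x=2,y=0 over L1,L2,L5,L6,L7,L8:
+L1 (α=2/7) → [122/7, 50/7, 226/7]
+L2 (α=1/4) → [1023/14, 1235/28, 577/14]
+L5 (α=3/4) → [6609/56, 17363/112, 4021/56]
+L6 (α=0) → [6609/56, 17363/112, 4021/56]
+L7 (α=1/3) → [7925/84, 30803/168, 9817/84]
+L8 (α=1/2) → [24641/168, 37691/336, 15109/168]
= [147, 112, 90]

query (2,1) [L1,L2,L5,L6,L7,L8] — begin 0,0,0
L1 α=1/3: [10/3, 218/3, 40/3]
L2 α=1/2: [415/6, 785/6, 77/3]
L5 α=1/5: [1373/15, 1816/15, 749/15]
L6 α=5/7: [553/15, 19007/105, 20623/105]
L7 α=1/4: [429/10, 6248/35, 7317/35]
L8 α=4/5: [8829/50, 28928/175, 10537/175]
rounded: [177, 165, 60]


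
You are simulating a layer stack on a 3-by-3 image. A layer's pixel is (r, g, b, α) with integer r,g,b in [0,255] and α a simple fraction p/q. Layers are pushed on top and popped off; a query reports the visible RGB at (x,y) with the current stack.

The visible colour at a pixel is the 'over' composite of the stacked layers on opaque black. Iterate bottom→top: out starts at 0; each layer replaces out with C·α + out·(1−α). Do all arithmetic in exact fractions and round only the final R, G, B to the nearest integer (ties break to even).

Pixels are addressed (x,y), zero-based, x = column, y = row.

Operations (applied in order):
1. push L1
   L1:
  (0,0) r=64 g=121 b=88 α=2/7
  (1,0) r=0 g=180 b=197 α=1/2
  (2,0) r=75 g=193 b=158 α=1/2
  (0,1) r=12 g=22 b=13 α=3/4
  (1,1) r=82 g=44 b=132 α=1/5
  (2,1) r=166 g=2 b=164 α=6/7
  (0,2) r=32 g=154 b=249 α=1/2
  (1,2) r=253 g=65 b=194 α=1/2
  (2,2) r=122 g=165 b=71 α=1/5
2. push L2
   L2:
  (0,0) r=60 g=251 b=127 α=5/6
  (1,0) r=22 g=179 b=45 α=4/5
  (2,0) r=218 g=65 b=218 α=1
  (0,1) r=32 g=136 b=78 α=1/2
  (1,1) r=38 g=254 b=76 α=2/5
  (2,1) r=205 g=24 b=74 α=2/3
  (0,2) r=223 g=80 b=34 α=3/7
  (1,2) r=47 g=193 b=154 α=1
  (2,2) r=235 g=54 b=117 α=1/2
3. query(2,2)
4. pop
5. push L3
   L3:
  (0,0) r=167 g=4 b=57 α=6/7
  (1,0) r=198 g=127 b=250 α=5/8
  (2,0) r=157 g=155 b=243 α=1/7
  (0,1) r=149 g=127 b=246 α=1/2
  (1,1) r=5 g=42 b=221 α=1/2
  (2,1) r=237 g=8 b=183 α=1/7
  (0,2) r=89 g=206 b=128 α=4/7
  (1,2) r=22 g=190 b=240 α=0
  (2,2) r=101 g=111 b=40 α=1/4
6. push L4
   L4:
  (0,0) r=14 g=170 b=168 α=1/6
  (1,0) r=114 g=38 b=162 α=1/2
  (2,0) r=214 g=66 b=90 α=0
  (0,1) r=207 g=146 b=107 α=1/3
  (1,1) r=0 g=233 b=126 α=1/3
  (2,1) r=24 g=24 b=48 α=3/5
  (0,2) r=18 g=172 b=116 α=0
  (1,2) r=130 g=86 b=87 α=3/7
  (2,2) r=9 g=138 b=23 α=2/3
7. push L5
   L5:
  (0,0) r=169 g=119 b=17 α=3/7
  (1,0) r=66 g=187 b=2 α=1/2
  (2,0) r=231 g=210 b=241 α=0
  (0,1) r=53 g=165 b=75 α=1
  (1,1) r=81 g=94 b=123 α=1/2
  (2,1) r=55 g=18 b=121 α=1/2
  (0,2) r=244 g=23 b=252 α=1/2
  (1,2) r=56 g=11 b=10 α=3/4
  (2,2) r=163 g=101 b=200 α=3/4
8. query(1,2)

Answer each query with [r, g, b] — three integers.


query (2,2) [L1,L2] — begin 0,0,0
L1 α=1/5: [122/5, 33, 71/5]
L2 α=1/2: [1297/10, 87/2, 328/5]
rounded: [130, 44, 66]

query (1,2) [L1,L3,L4,L5] — begin 0,0,0
after L1 α=1/2: [253/2, 65/2, 97]
after L3 α=0: [253/2, 65/2, 97]
after L4 α=3/7: [128, 388/7, 649/7]
after L5 α=3/4: [74, 619/28, 859/28]
→ [74, 22, 31]


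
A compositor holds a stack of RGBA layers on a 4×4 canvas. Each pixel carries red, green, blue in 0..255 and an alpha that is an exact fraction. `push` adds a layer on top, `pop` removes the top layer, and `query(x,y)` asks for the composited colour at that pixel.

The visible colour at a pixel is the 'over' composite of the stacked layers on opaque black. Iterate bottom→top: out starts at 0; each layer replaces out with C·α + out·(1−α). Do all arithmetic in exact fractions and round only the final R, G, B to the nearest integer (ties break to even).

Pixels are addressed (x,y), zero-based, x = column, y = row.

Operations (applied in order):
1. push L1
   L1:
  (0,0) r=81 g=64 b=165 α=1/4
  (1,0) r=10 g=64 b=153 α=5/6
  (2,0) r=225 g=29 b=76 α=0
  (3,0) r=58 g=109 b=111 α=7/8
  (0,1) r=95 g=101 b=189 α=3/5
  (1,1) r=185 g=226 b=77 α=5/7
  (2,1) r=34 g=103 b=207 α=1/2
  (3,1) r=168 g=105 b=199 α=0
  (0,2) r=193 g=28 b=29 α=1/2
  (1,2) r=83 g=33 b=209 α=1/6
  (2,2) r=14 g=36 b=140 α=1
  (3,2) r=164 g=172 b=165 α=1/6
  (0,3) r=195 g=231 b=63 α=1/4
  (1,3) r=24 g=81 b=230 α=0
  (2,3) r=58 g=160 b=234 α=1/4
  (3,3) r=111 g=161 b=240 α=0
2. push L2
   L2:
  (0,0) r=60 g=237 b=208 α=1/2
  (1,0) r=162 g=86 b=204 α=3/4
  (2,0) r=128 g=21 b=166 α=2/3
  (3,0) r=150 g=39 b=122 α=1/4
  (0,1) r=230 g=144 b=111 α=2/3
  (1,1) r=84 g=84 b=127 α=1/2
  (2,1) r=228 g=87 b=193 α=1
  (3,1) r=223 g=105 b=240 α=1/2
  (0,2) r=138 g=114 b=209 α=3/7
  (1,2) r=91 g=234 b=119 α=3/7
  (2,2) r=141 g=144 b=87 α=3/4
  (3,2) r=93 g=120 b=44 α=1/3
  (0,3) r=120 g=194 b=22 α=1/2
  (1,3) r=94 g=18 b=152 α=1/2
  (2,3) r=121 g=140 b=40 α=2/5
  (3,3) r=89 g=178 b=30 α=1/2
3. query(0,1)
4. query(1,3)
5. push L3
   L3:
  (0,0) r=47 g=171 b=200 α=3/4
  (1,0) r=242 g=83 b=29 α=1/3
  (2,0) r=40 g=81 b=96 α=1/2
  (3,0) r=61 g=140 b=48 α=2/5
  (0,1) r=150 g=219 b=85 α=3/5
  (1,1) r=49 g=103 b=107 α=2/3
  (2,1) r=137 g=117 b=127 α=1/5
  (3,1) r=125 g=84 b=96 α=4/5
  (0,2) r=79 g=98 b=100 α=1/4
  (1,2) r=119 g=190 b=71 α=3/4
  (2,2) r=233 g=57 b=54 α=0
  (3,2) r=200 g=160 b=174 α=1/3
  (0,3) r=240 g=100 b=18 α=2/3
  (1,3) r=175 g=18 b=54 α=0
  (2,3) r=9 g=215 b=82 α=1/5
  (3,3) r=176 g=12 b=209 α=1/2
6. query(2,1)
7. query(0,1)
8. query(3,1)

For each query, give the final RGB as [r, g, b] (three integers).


at x=0,y=1 over L1,L2:
L1 α=3/5: [57, 303/5, 567/5]
L2 α=2/3: [517/3, 581/5, 559/5]
rounded: [172, 116, 112]

(1,3) stack=L1,L2; from [0,0,0]:
L1 α=0: [0, 0, 0]
L2 α=1/2: [47, 9, 76]
→ [47, 9, 76]

(2,1) stack=L1,L2,L3; from [0,0,0]:
+L1 (α=1/2) → [17, 103/2, 207/2]
+L2 (α=1) → [228, 87, 193]
+L3 (α=1/5) → [1049/5, 93, 899/5]
→ [210, 93, 180]

at x=0,y=1 over L1,L2,L3:
after L1 α=3/5: [57, 303/5, 567/5]
after L2 α=2/3: [517/3, 581/5, 559/5]
after L3 α=3/5: [2384/15, 4447/25, 2393/25]
= [159, 178, 96]

(3,1) stack=L1,L2,L3; from [0,0,0]:
L1 α=0: [0, 0, 0]
L2 α=1/2: [223/2, 105/2, 120]
L3 α=4/5: [1223/10, 777/10, 504/5]
→ [122, 78, 101]


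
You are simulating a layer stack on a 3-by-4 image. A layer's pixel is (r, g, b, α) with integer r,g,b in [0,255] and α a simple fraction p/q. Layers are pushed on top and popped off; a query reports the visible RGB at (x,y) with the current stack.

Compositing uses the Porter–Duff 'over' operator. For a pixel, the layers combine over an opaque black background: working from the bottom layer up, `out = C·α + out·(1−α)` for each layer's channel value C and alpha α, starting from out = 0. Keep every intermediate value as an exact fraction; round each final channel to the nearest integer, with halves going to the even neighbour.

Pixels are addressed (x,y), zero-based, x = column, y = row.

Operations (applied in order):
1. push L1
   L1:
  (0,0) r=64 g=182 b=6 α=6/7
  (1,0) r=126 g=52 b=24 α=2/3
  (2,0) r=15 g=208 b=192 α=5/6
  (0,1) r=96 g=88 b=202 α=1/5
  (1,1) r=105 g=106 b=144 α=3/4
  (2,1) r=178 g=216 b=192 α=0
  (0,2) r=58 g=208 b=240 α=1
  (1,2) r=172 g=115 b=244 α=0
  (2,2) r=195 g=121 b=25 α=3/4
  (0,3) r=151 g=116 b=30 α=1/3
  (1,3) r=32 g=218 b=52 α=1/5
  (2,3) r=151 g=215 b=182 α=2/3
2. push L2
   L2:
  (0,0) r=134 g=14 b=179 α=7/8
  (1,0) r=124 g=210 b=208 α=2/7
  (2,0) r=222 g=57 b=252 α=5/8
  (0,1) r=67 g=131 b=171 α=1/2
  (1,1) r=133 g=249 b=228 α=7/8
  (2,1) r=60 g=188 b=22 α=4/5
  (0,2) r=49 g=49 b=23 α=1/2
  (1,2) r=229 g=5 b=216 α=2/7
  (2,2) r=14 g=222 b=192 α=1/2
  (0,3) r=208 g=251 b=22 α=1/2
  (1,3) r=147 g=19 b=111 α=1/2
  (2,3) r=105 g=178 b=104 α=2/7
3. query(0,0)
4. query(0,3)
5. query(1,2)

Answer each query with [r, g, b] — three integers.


(0,0) stack=L1,L2; from [0,0,0]:
+L1 (α=6/7) → [384/7, 156, 36/7]
+L2 (α=7/8) → [3475/28, 127/4, 8807/56]
rounded: [124, 32, 157]

(0,3) stack=L1,L2; from [0,0,0]:
L1 α=1/3: [151/3, 116/3, 10]
L2 α=1/2: [775/6, 869/6, 16]
rounded: [129, 145, 16]

query (1,2) [L1,L2] — begin 0,0,0
L1 α=0: [0, 0, 0]
L2 α=2/7: [458/7, 10/7, 432/7]
→ [65, 1, 62]
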